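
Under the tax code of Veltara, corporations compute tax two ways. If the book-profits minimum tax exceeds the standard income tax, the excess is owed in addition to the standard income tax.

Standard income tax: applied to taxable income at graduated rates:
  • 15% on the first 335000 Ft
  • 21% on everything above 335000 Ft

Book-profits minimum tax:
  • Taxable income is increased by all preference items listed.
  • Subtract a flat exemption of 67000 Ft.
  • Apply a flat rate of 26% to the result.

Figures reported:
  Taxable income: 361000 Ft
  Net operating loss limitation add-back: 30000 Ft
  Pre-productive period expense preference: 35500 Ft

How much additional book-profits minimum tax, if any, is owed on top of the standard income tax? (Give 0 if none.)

37760 Ft

Standard income tax:
  335000 Ft × 15% = 50250 Ft
  26000 Ft × 21% = 5460 Ft
  → 55710 Ft

Book-profits minimum tax:
  Adjusted income: 361000 Ft + 30000 Ft + 35500 Ft = 426500 Ft
  Less exemption 67000 Ft → base 359500 Ft
  359500 Ft × 26% = 93470 Ft

Excess of book-profits minimum tax over standard income tax: 93470 Ft − 55710 Ft = 37760 Ft.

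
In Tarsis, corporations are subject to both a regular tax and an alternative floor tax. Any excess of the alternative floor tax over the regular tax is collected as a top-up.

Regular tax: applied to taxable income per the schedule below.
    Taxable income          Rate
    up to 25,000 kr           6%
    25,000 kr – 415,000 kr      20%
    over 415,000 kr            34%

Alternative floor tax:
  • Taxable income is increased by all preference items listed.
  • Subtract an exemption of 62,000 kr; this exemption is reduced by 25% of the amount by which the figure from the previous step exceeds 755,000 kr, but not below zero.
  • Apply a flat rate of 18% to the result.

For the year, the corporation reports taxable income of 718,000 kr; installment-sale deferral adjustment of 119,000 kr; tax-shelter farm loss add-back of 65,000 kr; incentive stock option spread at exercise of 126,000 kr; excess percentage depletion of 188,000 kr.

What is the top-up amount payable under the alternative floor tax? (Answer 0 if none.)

Regular tax:
  25,000 kr × 6% = 1,500 kr
  390,000 kr × 20% = 78,000 kr
  303,000 kr × 34% = 103,020 kr
  → 182,520 kr

Alternative floor tax:
  Adjusted income: 718,000 kr + 119,000 kr + 65,000 kr + 126,000 kr + 188,000 kr = 1,216,000 kr
  Exemption: 25% × (1,216,000 kr − 755,000 kr) = 115,250 kr ≥ 62,000 kr, so the exemption is fully phased out
  Base: 1,216,000 kr − 0 kr = 1,216,000 kr
  1,216,000 kr × 18% = 218,880 kr

Excess of alternative floor tax over regular tax: 218,880 kr − 182,520 kr = 36,360 kr.

36,360 kr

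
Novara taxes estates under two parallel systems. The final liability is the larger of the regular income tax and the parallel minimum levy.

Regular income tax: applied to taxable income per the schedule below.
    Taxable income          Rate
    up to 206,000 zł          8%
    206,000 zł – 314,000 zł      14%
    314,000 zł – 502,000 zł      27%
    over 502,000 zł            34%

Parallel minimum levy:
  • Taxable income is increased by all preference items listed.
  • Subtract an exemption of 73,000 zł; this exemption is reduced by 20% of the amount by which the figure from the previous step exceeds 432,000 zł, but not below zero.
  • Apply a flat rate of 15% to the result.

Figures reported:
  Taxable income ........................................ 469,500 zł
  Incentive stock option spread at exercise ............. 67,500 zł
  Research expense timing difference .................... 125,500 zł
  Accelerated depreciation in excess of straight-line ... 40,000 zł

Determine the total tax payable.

102,540 zł

Regular income tax:
  206,000 zł × 8% = 16,480 zł
  108,000 zł × 14% = 15,120 zł
  155,500 zł × 27% = 41,985 zł
  → 73,585 zł

Parallel minimum levy:
  Adjusted income: 469,500 zł + 67,500 zł + 125,500 zł + 40,000 zł = 702,500 zł
  Exemption: 73,000 zł − 20% × (702,500 zł − 432,000 zł) = 73,000 zł − 54,100 zł = 18,900 zł
  Base: 702,500 zł − 18,900 zł = 683,600 zł
  683,600 zł × 15% = 102,540 zł

102,540 zł > 73,585 zł, so the parallel minimum levy is the binding amount.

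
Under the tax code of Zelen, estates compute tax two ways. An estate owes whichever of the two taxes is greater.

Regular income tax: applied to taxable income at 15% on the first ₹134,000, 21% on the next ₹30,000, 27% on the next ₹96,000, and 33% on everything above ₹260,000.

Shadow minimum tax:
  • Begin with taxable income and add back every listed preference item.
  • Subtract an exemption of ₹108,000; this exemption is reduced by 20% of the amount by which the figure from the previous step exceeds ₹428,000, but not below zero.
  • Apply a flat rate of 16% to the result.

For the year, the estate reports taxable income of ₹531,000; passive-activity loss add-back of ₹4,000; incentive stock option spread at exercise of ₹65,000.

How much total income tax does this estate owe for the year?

Shadow minimum tax:
  Adjusted income: ₹531,000 + ₹4,000 + ₹65,000 = ₹600,000
  Exemption: ₹108,000 − 20% × (₹600,000 − ₹428,000) = ₹108,000 − ₹34,400 = ₹73,600
  Base: ₹600,000 − ₹73,600 = ₹526,400
  ₹526,400 × 16% = ₹84,224

Regular income tax:
  ₹134,000 × 15% = ₹20,100
  ₹30,000 × 21% = ₹6,300
  ₹96,000 × 27% = ₹25,920
  ₹271,000 × 33% = ₹89,430
  → ₹141,750

₹141,750 > ₹84,224, so the regular income tax governs.

₹141,750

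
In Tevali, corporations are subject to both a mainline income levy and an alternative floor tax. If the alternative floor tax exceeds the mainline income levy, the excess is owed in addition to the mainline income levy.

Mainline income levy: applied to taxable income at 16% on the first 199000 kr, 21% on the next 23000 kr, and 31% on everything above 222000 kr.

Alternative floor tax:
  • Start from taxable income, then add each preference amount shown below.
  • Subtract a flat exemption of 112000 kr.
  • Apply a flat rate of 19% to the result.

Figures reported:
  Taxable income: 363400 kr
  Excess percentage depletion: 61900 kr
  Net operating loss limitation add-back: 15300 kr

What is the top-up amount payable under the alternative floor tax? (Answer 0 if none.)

Mainline income levy:
  199000 kr × 16% = 31840 kr
  23000 kr × 21% = 4830 kr
  141400 kr × 31% = 43834 kr
  → 80504 kr

Alternative floor tax:
  Adjusted income: 363400 kr + 61900 kr + 15300 kr = 440600 kr
  Less exemption 112000 kr → base 328600 kr
  328600 kr × 19% = 62434 kr

62434 kr ≤ 80504 kr, so no add-on is due.

0 kr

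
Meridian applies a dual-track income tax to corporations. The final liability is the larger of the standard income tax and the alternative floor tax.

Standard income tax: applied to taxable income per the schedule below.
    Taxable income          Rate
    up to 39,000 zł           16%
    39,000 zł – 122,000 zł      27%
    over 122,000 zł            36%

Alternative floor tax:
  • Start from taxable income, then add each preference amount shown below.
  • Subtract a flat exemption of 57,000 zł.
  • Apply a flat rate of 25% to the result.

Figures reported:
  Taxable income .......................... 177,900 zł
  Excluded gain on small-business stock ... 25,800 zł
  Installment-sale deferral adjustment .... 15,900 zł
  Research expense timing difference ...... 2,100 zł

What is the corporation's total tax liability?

Alternative floor tax:
  Adjusted income: 177,900 zł + 25,800 zł + 15,900 zł + 2,100 zł = 221,700 zł
  Less exemption 57,000 zł → base 164,700 zł
  164,700 zł × 25% = 41,175 zł

Standard income tax:
  39,000 zł × 16% = 6,240 zł
  83,000 zł × 27% = 22,410 zł
  55,900 zł × 36% = 20,124 zł
  → 48,774 zł

48,774 zł > 41,175 zł, so the standard income tax governs.

48,774 zł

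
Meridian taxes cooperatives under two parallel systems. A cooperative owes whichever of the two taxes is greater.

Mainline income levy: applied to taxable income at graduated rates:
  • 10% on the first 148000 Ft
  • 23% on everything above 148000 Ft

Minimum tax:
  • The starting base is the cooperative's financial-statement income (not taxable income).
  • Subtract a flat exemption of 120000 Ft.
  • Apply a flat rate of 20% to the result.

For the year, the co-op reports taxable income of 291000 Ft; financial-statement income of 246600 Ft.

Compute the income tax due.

Minimum tax:
  Base (financial-statement income): 246600 Ft
  Less exemption 120000 Ft → base 126600 Ft
  126600 Ft × 20% = 25320 Ft

Mainline income levy:
  148000 Ft × 10% = 14800 Ft
  143000 Ft × 23% = 32890 Ft
  → 47690 Ft

47690 Ft > 25320 Ft, so the mainline income levy governs.

47690 Ft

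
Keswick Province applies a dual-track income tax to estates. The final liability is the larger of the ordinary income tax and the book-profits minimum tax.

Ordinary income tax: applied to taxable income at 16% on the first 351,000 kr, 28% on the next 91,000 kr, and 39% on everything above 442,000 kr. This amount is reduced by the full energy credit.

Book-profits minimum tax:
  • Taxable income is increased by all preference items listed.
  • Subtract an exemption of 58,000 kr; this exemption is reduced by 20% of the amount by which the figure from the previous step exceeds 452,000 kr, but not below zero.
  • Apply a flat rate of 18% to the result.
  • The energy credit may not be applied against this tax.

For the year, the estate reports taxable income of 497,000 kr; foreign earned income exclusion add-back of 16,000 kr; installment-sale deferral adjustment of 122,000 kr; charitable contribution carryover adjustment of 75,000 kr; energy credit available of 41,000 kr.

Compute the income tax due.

Book-profits minimum tax:
  Adjusted income: 497,000 kr + 16,000 kr + 122,000 kr + 75,000 kr = 710,000 kr
  Exemption: 58,000 kr − 20% × (710,000 kr − 452,000 kr) = 58,000 kr − 51,600 kr = 6,400 kr
  Base: 710,000 kr − 6,400 kr = 703,600 kr
  703,600 kr × 18% = 126,648 kr

Ordinary income tax:
  351,000 kr × 16% = 56,160 kr
  91,000 kr × 28% = 25,480 kr
  55,000 kr × 39% = 21,450 kr
  → 103,090 kr
  Less energy credit 41,000 kr → 62,090 kr

126,648 kr > 62,090 kr, so the book-profits minimum tax is the binding amount.

126,648 kr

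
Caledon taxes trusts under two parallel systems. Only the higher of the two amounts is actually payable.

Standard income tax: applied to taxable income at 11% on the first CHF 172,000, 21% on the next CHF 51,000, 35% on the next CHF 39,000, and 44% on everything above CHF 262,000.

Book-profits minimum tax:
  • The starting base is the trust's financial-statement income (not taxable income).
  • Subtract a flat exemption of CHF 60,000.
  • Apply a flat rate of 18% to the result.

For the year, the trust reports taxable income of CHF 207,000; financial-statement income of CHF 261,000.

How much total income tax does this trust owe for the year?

Standard income tax:
  CHF 172,000 × 11% = CHF 18,920
  CHF 35,000 × 21% = CHF 7,350
  → CHF 26,270

Book-profits minimum tax:
  Base (financial-statement income): CHF 261,000
  Less exemption CHF 60,000 → base CHF 201,000
  CHF 201,000 × 18% = CHF 36,180

CHF 36,180 > CHF 26,270, so the book-profits minimum tax is the binding amount.

CHF 36,180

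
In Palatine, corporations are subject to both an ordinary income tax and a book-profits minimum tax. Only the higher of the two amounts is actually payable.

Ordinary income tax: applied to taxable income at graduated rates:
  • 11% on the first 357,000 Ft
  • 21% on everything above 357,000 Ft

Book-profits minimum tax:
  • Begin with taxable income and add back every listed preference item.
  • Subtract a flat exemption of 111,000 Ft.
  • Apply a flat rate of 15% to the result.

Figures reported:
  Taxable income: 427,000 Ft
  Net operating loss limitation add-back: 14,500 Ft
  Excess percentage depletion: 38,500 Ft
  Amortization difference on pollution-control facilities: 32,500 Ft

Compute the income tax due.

Book-profits minimum tax:
  Adjusted income: 427,000 Ft + 14,500 Ft + 38,500 Ft + 32,500 Ft = 512,500 Ft
  Less exemption 111,000 Ft → base 401,500 Ft
  401,500 Ft × 15% = 60,225 Ft

Ordinary income tax:
  357,000 Ft × 11% = 39,270 Ft
  70,000 Ft × 21% = 14,700 Ft
  → 53,970 Ft

60,225 Ft > 53,970 Ft, so the book-profits minimum tax is the binding amount.

60,225 Ft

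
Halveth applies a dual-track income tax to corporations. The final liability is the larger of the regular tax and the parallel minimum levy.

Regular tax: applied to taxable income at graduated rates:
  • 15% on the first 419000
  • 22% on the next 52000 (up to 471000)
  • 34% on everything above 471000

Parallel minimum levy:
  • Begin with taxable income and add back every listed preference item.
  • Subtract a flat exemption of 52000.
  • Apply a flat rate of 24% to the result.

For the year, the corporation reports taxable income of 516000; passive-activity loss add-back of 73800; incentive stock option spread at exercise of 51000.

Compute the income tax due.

Regular tax:
  419000 × 15% = 62850
  52000 × 22% = 11440
  45000 × 34% = 15300
  → 89590

Parallel minimum levy:
  Adjusted income: 516000 + 73800 + 51000 = 640800
  Less exemption 52000 → base 588800
  588800 × 24% = 141312

141312 > 89590, so the parallel minimum levy is the binding amount.

141312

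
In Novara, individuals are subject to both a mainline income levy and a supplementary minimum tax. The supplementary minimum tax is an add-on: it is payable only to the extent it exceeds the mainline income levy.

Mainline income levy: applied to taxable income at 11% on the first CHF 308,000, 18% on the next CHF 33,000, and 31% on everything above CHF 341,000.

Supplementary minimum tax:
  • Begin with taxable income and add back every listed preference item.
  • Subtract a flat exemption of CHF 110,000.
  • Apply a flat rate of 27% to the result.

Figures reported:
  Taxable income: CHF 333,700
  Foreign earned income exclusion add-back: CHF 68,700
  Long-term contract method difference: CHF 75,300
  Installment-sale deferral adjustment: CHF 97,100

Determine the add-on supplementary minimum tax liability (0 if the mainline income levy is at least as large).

Supplementary minimum tax:
  Adjusted income: CHF 333,700 + CHF 68,700 + CHF 75,300 + CHF 97,100 = CHF 574,800
  Less exemption CHF 110,000 → base CHF 464,800
  CHF 464,800 × 27% = CHF 125,496

Mainline income levy:
  CHF 308,000 × 11% = CHF 33,880
  CHF 25,700 × 18% = CHF 4,626
  → CHF 38,506

Excess of supplementary minimum tax over mainline income levy: CHF 125,496 − CHF 38,506 = CHF 86,990.

CHF 86,990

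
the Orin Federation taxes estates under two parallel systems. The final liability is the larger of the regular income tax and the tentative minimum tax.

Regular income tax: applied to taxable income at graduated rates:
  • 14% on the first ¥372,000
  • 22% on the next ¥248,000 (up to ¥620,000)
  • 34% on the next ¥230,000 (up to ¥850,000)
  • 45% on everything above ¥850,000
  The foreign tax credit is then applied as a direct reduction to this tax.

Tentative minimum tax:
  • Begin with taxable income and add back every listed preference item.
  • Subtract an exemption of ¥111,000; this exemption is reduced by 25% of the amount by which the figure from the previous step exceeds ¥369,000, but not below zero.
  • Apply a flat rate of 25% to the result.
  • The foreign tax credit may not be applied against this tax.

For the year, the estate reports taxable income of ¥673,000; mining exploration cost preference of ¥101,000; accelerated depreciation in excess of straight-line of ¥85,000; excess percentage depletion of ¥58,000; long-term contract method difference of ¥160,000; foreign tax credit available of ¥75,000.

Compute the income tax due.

¥269,250

Tentative minimum tax:
  Adjusted income: ¥673,000 + ¥101,000 + ¥85,000 + ¥58,000 + ¥160,000 = ¥1,077,000
  Exemption: 25% × (¥1,077,000 − ¥369,000) = ¥177,000 ≥ ¥111,000, so the exemption is fully phased out
  Base: ¥1,077,000 − ¥0 = ¥1,077,000
  ¥1,077,000 × 25% = ¥269,250

Regular income tax:
  ¥372,000 × 14% = ¥52,080
  ¥248,000 × 22% = ¥54,560
  ¥53,000 × 34% = ¥18,020
  → ¥124,660
  Less foreign tax credit ¥75,000 → ¥49,660

¥269,250 > ¥49,660, so the tentative minimum tax is the binding amount.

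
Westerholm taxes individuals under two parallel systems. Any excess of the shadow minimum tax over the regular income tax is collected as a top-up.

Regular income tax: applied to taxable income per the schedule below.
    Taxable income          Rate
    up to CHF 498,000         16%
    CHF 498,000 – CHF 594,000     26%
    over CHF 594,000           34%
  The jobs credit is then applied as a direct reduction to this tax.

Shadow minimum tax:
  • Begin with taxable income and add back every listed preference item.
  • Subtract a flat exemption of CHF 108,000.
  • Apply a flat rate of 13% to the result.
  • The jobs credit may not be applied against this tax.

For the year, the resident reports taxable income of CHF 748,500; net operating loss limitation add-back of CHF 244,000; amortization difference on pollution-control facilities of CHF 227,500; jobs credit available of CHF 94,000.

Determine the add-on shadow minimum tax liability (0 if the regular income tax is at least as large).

CHF 81,390

Regular income tax:
  CHF 498,000 × 16% = CHF 79,680
  CHF 96,000 × 26% = CHF 24,960
  CHF 154,500 × 34% = CHF 52,530
  → CHF 157,170
  Less jobs credit CHF 94,000 → CHF 63,170

Shadow minimum tax:
  Adjusted income: CHF 748,500 + CHF 244,000 + CHF 227,500 = CHF 1,220,000
  Less exemption CHF 108,000 → base CHF 1,112,000
  CHF 1,112,000 × 13% = CHF 144,560

Excess of shadow minimum tax over regular income tax: CHF 144,560 − CHF 63,170 = CHF 81,390.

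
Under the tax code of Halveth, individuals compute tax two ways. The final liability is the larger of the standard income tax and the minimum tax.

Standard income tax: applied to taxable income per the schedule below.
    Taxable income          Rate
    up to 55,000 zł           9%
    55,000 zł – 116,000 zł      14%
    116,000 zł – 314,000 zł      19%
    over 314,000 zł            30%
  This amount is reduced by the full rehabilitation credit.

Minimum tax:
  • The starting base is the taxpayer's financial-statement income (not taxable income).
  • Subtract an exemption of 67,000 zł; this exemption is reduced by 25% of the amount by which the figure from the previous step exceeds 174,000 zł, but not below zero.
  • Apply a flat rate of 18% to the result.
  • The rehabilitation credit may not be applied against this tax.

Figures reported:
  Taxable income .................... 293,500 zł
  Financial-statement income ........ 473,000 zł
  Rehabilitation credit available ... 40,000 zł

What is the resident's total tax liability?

85,140 zł

Minimum tax:
  Base (financial-statement income): 473,000 zł
  Exemption: 25% × (473,000 zł − 174,000 zł) = 74,750 zł ≥ 67,000 zł, so the exemption is fully phased out
  Base: 473,000 zł − 0 zł = 473,000 zł
  473,000 zł × 18% = 85,140 zł

Standard income tax:
  55,000 zł × 9% = 4,950 zł
  61,000 zł × 14% = 8,540 zł
  177,500 zł × 19% = 33,725 zł
  → 47,215 zł
  Less rehabilitation credit 40,000 zł → 7,215 zł

85,140 zł > 7,215 zł, so the minimum tax is the binding amount.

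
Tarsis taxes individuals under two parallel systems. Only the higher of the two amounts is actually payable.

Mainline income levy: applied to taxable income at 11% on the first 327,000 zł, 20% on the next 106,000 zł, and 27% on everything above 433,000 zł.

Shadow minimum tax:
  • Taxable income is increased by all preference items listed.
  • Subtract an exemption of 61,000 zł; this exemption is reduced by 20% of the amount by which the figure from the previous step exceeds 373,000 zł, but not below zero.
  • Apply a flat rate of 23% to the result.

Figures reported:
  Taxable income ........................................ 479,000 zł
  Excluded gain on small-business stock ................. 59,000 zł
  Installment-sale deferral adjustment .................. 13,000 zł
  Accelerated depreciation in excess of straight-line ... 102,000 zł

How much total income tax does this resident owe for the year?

149,040 zł

Mainline income levy:
  327,000 zł × 11% = 35,970 zł
  106,000 zł × 20% = 21,200 zł
  46,000 zł × 27% = 12,420 zł
  → 69,590 zł

Shadow minimum tax:
  Adjusted income: 479,000 zł + 59,000 zł + 13,000 zł + 102,000 zł = 653,000 zł
  Exemption: 61,000 zł − 20% × (653,000 zł − 373,000 zł) = 61,000 zł − 56,000 zł = 5,000 zł
  Base: 653,000 zł − 5,000 zł = 648,000 zł
  648,000 zł × 23% = 149,040 zł

149,040 zł > 69,590 zł, so the shadow minimum tax is the binding amount.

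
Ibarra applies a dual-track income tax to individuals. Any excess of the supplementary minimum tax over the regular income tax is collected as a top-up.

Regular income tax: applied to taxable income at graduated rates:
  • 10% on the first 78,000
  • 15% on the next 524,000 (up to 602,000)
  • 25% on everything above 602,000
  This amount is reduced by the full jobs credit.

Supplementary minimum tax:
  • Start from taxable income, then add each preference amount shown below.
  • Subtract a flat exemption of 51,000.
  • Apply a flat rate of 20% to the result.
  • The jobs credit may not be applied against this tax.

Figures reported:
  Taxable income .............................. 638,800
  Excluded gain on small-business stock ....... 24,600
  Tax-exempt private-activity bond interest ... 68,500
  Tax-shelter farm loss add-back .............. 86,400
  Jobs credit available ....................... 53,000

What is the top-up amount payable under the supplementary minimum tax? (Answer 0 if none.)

Supplementary minimum tax:
  Adjusted income: 638,800 + 24,600 + 68,500 + 86,400 = 818,300
  Less exemption 51,000 → base 767,300
  767,300 × 20% = 153,460

Regular income tax:
  78,000 × 10% = 7,800
  524,000 × 15% = 78,600
  36,800 × 25% = 9,200
  → 95,600
  Less jobs credit 53,000 → 42,600

Excess of supplementary minimum tax over regular income tax: 153,460 − 42,600 = 110,860.

110,860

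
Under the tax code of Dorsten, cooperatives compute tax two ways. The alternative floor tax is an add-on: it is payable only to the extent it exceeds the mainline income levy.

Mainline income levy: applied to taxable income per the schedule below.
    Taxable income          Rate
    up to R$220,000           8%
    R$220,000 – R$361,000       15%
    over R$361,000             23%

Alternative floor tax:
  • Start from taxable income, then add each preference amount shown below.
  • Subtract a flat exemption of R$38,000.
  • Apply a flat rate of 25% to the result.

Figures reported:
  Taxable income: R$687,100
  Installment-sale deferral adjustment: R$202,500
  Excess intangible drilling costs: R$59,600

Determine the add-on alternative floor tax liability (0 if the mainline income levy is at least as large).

Alternative floor tax:
  Adjusted income: R$687,100 + R$202,500 + R$59,600 = R$949,200
  Less exemption R$38,000 → base R$911,200
  R$911,200 × 25% = R$227,800

Mainline income levy:
  R$220,000 × 8% = R$17,600
  R$141,000 × 15% = R$21,150
  R$326,100 × 23% = R$75,003
  → R$113,753

Excess of alternative floor tax over mainline income levy: R$227,800 − R$113,753 = R$114,047.

R$114,047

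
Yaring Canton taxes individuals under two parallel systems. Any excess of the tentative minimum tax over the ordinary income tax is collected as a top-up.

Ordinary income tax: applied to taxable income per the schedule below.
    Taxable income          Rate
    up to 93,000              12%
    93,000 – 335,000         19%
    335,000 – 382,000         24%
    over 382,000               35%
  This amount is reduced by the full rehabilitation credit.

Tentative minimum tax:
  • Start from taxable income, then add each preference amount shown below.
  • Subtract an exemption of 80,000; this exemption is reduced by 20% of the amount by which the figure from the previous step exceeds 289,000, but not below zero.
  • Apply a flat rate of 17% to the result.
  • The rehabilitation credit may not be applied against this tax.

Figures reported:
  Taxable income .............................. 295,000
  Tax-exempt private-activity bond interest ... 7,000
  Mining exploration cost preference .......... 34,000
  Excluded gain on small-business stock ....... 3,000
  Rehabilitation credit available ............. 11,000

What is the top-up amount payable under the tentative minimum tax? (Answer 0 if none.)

7,190

Tentative minimum tax:
  Adjusted income: 295,000 + 7,000 + 34,000 + 3,000 = 339,000
  Exemption: 80,000 − 20% × (339,000 − 289,000) = 80,000 − 10,000 = 70,000
  Base: 339,000 − 70,000 = 269,000
  269,000 × 17% = 45,730

Ordinary income tax:
  93,000 × 12% = 11,160
  202,000 × 19% = 38,380
  → 49,540
  Less rehabilitation credit 11,000 → 38,540

Excess of tentative minimum tax over ordinary income tax: 45,730 − 38,540 = 7,190.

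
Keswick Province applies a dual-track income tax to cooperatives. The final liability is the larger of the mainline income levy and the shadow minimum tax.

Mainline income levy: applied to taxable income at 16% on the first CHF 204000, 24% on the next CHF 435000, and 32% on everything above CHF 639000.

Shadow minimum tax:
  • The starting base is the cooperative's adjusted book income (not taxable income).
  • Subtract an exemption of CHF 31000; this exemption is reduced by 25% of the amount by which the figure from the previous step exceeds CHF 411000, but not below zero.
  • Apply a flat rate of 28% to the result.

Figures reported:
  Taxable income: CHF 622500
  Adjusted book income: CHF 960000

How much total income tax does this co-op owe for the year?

Shadow minimum tax:
  Base (adjusted book income): CHF 960000
  Exemption: 25% × (CHF 960000 − CHF 411000) = CHF 137250 ≥ CHF 31000, so the exemption is fully phased out
  Base: CHF 960000 − CHF 0 = CHF 960000
  CHF 960000 × 28% = CHF 268800

Mainline income levy:
  CHF 204000 × 16% = CHF 32640
  CHF 418500 × 24% = CHF 100440
  → CHF 133080

CHF 268800 > CHF 133080, so the shadow minimum tax is the binding amount.

CHF 268800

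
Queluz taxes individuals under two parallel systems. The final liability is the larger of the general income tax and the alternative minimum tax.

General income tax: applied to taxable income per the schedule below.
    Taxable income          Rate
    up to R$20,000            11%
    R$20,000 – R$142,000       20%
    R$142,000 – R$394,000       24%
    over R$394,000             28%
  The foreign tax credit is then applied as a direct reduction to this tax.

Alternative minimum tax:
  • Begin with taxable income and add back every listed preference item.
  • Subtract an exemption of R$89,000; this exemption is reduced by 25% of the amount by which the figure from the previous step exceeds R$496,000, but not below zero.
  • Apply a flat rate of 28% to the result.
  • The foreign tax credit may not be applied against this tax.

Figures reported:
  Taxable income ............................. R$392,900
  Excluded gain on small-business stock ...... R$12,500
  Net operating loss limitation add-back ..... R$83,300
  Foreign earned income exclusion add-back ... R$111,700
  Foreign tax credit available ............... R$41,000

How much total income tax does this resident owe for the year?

R$150,500

Alternative minimum tax:
  Adjusted income: R$392,900 + R$12,500 + R$83,300 + R$111,700 = R$600,400
  Exemption: R$89,000 − 25% × (R$600,400 − R$496,000) = R$89,000 − R$26,100 = R$62,900
  Base: R$600,400 − R$62,900 = R$537,500
  R$537,500 × 28% = R$150,500

General income tax:
  R$20,000 × 11% = R$2,200
  R$122,000 × 20% = R$24,400
  R$250,900 × 24% = R$60,216
  → R$86,816
  Less foreign tax credit R$41,000 → R$45,816

R$150,500 > R$45,816, so the alternative minimum tax is the binding amount.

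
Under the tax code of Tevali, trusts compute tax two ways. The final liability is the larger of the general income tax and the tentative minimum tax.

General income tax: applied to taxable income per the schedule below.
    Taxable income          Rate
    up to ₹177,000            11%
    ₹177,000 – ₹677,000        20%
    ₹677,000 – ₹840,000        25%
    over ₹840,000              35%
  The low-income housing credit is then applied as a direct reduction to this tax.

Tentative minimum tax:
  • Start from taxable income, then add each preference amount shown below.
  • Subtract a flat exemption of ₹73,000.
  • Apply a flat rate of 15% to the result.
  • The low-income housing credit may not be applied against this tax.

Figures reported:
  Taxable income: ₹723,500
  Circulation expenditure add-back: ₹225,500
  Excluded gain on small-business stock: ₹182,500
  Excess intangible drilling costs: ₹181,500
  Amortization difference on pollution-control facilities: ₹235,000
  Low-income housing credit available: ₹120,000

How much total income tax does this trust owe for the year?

₹221,250

Tentative minimum tax:
  Adjusted income: ₹723,500 + ₹225,500 + ₹182,500 + ₹181,500 + ₹235,000 = ₹1,548,000
  Less exemption ₹73,000 → base ₹1,475,000
  ₹1,475,000 × 15% = ₹221,250

General income tax:
  ₹177,000 × 11% = ₹19,470
  ₹500,000 × 20% = ₹100,000
  ₹46,500 × 25% = ₹11,625
  → ₹131,095
  Less low-income housing credit ₹120,000 → ₹11,095

₹221,250 > ₹11,095, so the tentative minimum tax is the binding amount.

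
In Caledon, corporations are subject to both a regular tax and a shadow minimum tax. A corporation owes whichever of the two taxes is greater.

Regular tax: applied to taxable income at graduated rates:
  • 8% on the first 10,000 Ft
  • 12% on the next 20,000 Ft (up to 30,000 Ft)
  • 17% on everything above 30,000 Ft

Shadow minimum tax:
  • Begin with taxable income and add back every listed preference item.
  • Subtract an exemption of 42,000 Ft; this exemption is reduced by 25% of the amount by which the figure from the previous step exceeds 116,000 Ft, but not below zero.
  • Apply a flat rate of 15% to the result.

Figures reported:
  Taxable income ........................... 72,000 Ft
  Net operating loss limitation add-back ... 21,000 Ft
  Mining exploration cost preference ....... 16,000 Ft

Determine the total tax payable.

Regular tax:
  10,000 Ft × 8% = 800 Ft
  20,000 Ft × 12% = 2,400 Ft
  42,000 Ft × 17% = 7,140 Ft
  → 10,340 Ft

Shadow minimum tax:
  Adjusted income: 72,000 Ft + 21,000 Ft + 16,000 Ft = 109,000 Ft
  Exemption: 109,000 Ft ≤ 116,000 Ft, so full 42,000 Ft applies
  Base: 109,000 Ft − 42,000 Ft = 67,000 Ft
  67,000 Ft × 15% = 10,050 Ft

10,340 Ft > 10,050 Ft, so the regular tax governs.

10,340 Ft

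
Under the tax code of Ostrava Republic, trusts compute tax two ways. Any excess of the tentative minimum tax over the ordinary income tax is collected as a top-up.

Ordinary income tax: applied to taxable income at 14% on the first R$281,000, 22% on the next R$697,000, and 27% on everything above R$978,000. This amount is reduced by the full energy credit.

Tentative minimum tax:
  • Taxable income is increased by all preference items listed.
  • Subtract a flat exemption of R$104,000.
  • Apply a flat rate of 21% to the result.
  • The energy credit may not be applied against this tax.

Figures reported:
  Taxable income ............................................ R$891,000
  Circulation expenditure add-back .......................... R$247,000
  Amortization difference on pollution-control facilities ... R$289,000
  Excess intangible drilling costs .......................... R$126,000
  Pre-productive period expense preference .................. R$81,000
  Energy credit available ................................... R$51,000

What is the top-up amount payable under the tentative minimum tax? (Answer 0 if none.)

Tentative minimum tax:
  Adjusted income: R$891,000 + R$247,000 + R$289,000 + R$126,000 + R$81,000 = R$1,634,000
  Less exemption R$104,000 → base R$1,530,000
  R$1,530,000 × 21% = R$321,300

Ordinary income tax:
  R$281,000 × 14% = R$39,340
  R$610,000 × 22% = R$134,200
  → R$173,540
  Less energy credit R$51,000 → R$122,540

Excess of tentative minimum tax over ordinary income tax: R$321,300 − R$122,540 = R$198,760.

R$198,760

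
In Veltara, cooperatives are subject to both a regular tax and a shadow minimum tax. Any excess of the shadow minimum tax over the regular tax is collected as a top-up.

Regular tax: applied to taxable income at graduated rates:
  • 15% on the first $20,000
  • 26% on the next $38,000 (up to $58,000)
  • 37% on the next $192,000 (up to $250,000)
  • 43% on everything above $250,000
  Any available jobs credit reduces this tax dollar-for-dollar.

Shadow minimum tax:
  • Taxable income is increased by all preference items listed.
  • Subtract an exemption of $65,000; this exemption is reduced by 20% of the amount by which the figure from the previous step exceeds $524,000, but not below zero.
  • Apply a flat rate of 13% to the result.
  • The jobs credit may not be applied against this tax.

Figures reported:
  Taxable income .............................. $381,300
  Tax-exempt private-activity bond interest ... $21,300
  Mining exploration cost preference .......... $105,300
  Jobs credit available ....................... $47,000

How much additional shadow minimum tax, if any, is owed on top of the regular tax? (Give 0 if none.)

Shadow minimum tax:
  Adjusted income: $381,300 + $21,300 + $105,300 = $507,900
  Exemption: $507,900 ≤ $524,000, so full $65,000 applies
  Base: $507,900 − $65,000 = $442,900
  $442,900 × 13% = $57,577

Regular tax:
  $20,000 × 15% = $3,000
  $38,000 × 26% = $9,880
  $192,000 × 37% = $71,040
  $131,300 × 43% = $56,459
  → $140,379
  Less jobs credit $47,000 → $93,379

$57,577 ≤ $93,379, so no add-on is due.

$0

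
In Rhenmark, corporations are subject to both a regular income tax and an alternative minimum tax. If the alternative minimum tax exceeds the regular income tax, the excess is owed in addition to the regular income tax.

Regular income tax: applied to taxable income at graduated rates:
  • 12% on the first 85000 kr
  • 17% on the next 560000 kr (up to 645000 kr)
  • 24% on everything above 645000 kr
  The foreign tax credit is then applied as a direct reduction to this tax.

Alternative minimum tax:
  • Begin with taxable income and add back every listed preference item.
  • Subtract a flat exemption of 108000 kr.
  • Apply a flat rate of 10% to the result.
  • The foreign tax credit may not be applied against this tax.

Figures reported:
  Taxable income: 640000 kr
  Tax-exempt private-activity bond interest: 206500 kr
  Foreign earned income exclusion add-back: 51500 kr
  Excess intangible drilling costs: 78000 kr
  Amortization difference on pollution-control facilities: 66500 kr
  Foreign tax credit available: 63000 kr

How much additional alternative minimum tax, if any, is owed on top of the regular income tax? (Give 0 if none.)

51900 kr

Alternative minimum tax:
  Adjusted income: 640000 kr + 206500 kr + 51500 kr + 78000 kr + 66500 kr = 1042500 kr
  Less exemption 108000 kr → base 934500 kr
  934500 kr × 10% = 93450 kr

Regular income tax:
  85000 kr × 12% = 10200 kr
  555000 kr × 17% = 94350 kr
  → 104550 kr
  Less foreign tax credit 63000 kr → 41550 kr

Excess of alternative minimum tax over regular income tax: 93450 kr − 41550 kr = 51900 kr.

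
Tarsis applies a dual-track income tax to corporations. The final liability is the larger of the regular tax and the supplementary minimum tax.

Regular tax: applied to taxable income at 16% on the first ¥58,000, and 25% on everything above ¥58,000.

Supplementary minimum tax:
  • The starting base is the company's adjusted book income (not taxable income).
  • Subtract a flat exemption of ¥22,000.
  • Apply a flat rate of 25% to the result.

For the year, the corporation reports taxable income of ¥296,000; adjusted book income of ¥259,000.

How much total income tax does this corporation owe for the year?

Regular tax:
  ¥58,000 × 16% = ¥9,280
  ¥238,000 × 25% = ¥59,500
  → ¥68,780

Supplementary minimum tax:
  Base (adjusted book income): ¥259,000
  Less exemption ¥22,000 → base ¥237,000
  ¥237,000 × 25% = ¥59,250

¥68,780 > ¥59,250, so the regular tax governs.

¥68,780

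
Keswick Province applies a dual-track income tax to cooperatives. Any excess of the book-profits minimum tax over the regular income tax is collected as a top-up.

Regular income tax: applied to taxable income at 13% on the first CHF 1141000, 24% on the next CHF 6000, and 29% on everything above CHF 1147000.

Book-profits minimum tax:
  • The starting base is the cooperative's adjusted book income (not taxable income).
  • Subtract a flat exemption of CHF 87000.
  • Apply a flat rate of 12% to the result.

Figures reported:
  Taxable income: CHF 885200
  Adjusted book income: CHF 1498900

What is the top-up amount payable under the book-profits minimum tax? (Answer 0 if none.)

Regular income tax:
  CHF 885200 × 13% = CHF 115076

Book-profits minimum tax:
  Base (adjusted book income): CHF 1498900
  Less exemption CHF 87000 → base CHF 1411900
  CHF 1411900 × 12% = CHF 169428

Excess of book-profits minimum tax over regular income tax: CHF 169428 − CHF 115076 = CHF 54352.

CHF 54352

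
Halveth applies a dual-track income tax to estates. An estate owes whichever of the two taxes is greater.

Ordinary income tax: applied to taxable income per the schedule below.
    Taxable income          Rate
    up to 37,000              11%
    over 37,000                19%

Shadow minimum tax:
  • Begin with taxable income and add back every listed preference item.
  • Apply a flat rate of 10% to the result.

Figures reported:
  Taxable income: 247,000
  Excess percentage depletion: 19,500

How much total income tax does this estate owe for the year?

43,970

Ordinary income tax:
  37,000 × 11% = 4,070
  210,000 × 19% = 39,900
  → 43,970

Shadow minimum tax:
  Adjusted income: 247,000 + 19,500 = 266,500
  266,500 × 10% = 26,650

43,970 > 26,650, so the ordinary income tax governs.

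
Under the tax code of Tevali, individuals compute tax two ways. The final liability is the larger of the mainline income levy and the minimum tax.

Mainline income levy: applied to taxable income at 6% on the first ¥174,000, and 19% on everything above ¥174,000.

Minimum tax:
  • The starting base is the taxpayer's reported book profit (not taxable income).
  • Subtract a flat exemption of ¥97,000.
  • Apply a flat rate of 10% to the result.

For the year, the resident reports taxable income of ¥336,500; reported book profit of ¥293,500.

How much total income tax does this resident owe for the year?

Minimum tax:
  Base (reported book profit): ¥293,500
  Less exemption ¥97,000 → base ¥196,500
  ¥196,500 × 10% = ¥19,650

Mainline income levy:
  ¥174,000 × 6% = ¥10,440
  ¥162,500 × 19% = ¥30,875
  → ¥41,315

¥41,315 > ¥19,650, so the mainline income levy governs.

¥41,315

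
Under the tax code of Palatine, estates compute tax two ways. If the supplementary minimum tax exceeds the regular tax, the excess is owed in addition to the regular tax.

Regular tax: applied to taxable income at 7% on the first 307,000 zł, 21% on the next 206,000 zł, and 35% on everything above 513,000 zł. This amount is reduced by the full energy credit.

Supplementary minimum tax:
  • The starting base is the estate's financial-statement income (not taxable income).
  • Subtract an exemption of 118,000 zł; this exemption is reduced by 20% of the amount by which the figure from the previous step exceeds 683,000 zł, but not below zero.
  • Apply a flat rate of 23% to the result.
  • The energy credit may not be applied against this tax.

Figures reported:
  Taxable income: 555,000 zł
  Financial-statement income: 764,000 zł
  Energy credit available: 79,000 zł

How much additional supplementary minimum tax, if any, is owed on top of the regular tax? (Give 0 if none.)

151,856 zł

Regular tax:
  307,000 zł × 7% = 21,490 zł
  206,000 zł × 21% = 43,260 zł
  42,000 zł × 35% = 14,700 zł
  → 79,450 zł
  Less energy credit 79,000 zł → 450 zł

Supplementary minimum tax:
  Base (financial-statement income): 764,000 zł
  Exemption: 118,000 zł − 20% × (764,000 zł − 683,000 zł) = 118,000 zł − 16,200 zł = 101,800 zł
  Base: 764,000 zł − 101,800 zł = 662,200 zł
  662,200 zł × 23% = 152,306 zł

Excess of supplementary minimum tax over regular tax: 152,306 zł − 450 zł = 151,856 zł.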